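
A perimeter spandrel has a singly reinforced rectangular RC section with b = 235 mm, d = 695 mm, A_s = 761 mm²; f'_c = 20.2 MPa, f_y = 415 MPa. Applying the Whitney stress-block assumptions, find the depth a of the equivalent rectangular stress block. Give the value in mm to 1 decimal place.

a ≈ 78.3 mm

T = A_s f_y = 761 × 415 = 315815 N = 315.815 kN.
Setting C = 0.85 f'_c a b equal to T: a = 315815/(0.85 × 20.2 × 235) = 78.3 mm.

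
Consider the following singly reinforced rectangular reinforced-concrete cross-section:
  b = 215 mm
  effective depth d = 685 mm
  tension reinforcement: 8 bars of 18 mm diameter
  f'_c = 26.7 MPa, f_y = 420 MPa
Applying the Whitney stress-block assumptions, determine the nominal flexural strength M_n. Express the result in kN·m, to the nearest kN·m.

A_s = 8 × 254 = 2032 mm².
T = A_s f_y = 2032 × 420 = 853440 N = 853.44 kN.
From C = T: a = T/(0.85 f'_c b) = 853440/(0.85 × 26.7 × 215) = 174.91 mm.
M_n = T(d − a/2) = 853.44 kN × (685 − 87.455) mm = 509.97 kN·m.

M_n ≈ 510 kN·m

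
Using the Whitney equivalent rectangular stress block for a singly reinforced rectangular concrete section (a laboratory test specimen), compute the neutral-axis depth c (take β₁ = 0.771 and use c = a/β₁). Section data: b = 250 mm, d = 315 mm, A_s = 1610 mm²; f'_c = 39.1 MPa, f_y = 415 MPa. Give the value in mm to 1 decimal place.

c ≈ 104.3 mm

T = A_s f_y = 1610 × 415 = 668150 N = 668.15 kN.
Setting C = 0.85 f'_c a b equal to T: a = 668150/(0.85 × 39.1 × 250) = 80.415 mm.
With β₁ = 0.771, c = a/β₁ = 80.415/0.771 = 104.3 mm.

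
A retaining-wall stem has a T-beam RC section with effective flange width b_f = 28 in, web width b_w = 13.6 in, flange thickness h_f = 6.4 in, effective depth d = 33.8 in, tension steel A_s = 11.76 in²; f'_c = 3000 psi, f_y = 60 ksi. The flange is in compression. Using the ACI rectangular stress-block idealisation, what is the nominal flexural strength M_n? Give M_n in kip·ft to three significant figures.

Tension: T = A_s f_y = 11.76 × 60 = 705.6 kips.
Try a within the flange: a = T/(0.85 f'_c b_f) = 705.6/(0.85 × 3 × 28) = 9.882 in.
a = 9.882 > h_f = 6.4 in: the block extends into the web. Split into flange-overhang and web parts.
C_f = 0.85 f'_c (b_f − b_w) h_f = 0.85 × 3 × (28 − 13.6) × 6.4 = 235.0 kips.
Remaining web compression depth: a_w = (T − C_f)/(0.85 f'_c b_w) = (705.6 − 235.0)/(0.85 × 3 × 13.6) = 13.570 in.
M_n = C_f(d − h_f/2) + (T − C_f)(d − a_w/2) = 235.0 × (33.8 − 3.2) + 470.6 × (33.8 − 6.785) = 7191.0 + 12713.3 = 19904.3 kip·in.
M_n = 19904.3/12 = 1658.69 kip·ft.

M_n ≈ 1660 kip·ft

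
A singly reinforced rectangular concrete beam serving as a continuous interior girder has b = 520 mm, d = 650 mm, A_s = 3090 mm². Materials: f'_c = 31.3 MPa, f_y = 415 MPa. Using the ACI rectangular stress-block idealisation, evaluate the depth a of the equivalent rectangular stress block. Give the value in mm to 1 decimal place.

T = A_s f_y = 3090 × 415 = 1282350 N = 1282.35 kN.
Setting C = 0.85 f'_c a b equal to T: a = 1282350/(0.85 × 31.3 × 520) = 92.7 mm.

a ≈ 92.7 mm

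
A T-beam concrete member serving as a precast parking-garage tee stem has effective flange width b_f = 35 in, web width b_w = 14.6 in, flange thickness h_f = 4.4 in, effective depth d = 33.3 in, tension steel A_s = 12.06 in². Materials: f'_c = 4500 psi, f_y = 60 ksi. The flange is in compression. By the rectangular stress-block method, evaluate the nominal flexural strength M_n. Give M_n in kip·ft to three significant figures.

Tension: T = A_s f_y = 12.06 × 60 = 723.6 kips.
Try a within the flange: a = T/(0.85 f'_c b_f) = 723.6/(0.85 × 4.5 × 35) = 5.405 in.
a = 5.405 > h_f = 4.4 in: the block extends into the web. Split into flange-overhang and web parts.
C_f = 0.85 f'_c (b_f − b_w) h_f = 0.85 × 4.5 × (35 − 14.6) × 4.4 = 343.3 kips.
Remaining web compression depth: a_w = (T − C_f)/(0.85 f'_c b_w) = (723.6 − 343.3)/(0.85 × 4.5 × 14.6) = 6.810 in.
M_n = C_f(d − h_f/2) + (T − C_f)(d − a_w/2) = 343.3 × (33.3 − 2.2) + 380.3 × (33.3 − 3.405) = 10676.6 + 11369.1 = 22045.7 kip·in.
M_n = 22045.7/12 = 1837.14 kip·ft.

M_n ≈ 1840 kip·ft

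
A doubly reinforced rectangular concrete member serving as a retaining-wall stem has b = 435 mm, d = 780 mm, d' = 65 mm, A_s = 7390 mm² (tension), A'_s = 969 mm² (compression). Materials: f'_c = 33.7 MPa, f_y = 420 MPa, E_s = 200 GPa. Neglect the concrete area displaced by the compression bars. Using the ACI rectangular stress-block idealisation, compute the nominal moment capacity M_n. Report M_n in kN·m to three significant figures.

Assume both tension and compression steel yield.
Net tension couple steel: A_s − A'_s = 6421 mm².
a = (A_s − A'_s) f_y / (0.85 f'_c b) = 2696820/(0.85 × 33.7 × 435) = 216.43 mm.
c = a/β₁ = 216.43/0.809 = 267.53 mm; ε'_s = 0.003(c − d')/c = 0.0023 ≥ f_y/E_s = 0.0021, so compression steel does yield.
M_n = (A_s − A'_s) f_y (d − a/2) + A'_s f_y (d − d') = [2696820 × (780 − 108.215) + 406980 × (780 − 65)] × 10⁻⁶ = 1811.68 + 290.99 = 2102.67 kN·m.

M_n ≈ 2100 kN·m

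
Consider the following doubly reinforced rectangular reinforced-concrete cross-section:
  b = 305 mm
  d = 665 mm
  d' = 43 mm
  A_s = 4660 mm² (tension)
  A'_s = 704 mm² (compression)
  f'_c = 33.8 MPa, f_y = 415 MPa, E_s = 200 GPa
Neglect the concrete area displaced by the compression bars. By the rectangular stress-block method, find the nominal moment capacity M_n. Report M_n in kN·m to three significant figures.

M_n ≈ 1120 kN·m

Assume both tension and compression steel yield.
Net tension couple steel: A_s − A'_s = 3956 mm².
a = (A_s − A'_s) f_y / (0.85 f'_c b) = 1641740/(0.85 × 33.8 × 305) = 187.36 mm.
c = a/β₁ = 187.36/0.809 = 231.59 mm; ε'_s = 0.003(c − d')/c = 0.0024 ≥ f_y/E_s = 0.0021, so compression steel does yield.
M_n = (A_s − A'_s) f_y (d − a/2) + A'_s f_y (d − d') = [1641740 × (665 − 93.68) + 292160 × (665 − 43)] × 10⁻⁶ = 937.96 + 181.72 = 1119.68 kN·m.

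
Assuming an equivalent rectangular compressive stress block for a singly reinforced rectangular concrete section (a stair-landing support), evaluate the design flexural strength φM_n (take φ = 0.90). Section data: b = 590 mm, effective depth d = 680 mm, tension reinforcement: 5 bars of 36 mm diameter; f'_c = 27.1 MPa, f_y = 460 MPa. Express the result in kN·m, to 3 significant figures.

A_s = 5 × 1018 = 5090 mm².
T = A_s f_y = 5090 × 460 = 2341400 N = 2341.4 kN.
From C = T: a = T/(0.85 f'_c b) = 2341400/(0.85 × 27.1 × 590) = 172.28 mm.
M_n = T(d − a/2) = 2341.4 kN × (680 − 86.14) mm = 1390.46 kN·m.
φM_n = 0.90 × 1390.46 = 1251.41 kN·m.

φM_n ≈ 1250 kN·m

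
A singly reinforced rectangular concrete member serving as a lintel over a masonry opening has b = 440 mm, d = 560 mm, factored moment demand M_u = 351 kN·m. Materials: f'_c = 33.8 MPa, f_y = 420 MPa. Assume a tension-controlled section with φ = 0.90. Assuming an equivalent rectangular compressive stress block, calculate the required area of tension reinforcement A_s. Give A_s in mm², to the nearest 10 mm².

A_s ≈ 1750 mm²

M_n = M_u/φ = 351/0.90 = 390 kN·m.
With M_n = 0.85 f'_c a b (d − a/2), solve the quadratic for a:
a = d − √(d² − 2M_n/(0.85 f'_c b)) = 560 − √(560² − 2 × 390×10⁶/(0.85 × 33.8 × 440)) = 58.11 mm.
A_s = 0.85 f'_c a b / f_y = 0.85 × 33.8 × 58.11 × 440 / 420 = 1749.0 mm².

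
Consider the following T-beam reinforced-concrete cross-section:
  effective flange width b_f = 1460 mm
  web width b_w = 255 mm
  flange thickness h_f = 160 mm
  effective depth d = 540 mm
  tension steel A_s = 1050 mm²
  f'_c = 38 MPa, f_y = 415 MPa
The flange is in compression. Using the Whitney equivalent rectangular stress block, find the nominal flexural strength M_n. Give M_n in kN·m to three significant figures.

M_n ≈ 233 kN·m

Tension: T = A_s f_y = 1050 × 415 = 435750 N.
Try a within the flange: a = T/(0.85 f'_c b_f) = 435750/(0.85 × 38 × 1460) = 9.24 mm.
Since a = 9.24 ≤ h_f = 160 mm, the stress block lies entirely in the flange; analyse as a rectangular beam of width b_f.
M_n = T(d − a/2) = 435750 × (540 − 4.62) = 233.29 × 10⁶ N·mm.
M_n = 233.29 kN·m.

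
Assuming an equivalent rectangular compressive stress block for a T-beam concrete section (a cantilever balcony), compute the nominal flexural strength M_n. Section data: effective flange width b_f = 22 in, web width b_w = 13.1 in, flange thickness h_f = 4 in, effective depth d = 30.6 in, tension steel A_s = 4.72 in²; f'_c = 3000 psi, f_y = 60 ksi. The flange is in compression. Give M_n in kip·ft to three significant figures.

M_n ≈ 661 kip·ft

Tension: T = A_s f_y = 4.72 × 60 = 283.2 kips.
Try a within the flange: a = T/(0.85 f'_c b_f) = 283.2/(0.85 × 3 × 22) = 5.048 in.
a = 5.048 > h_f = 4 in: the block extends into the web. Split into flange-overhang and web parts.
C_f = 0.85 f'_c (b_f − b_w) h_f = 0.85 × 3 × (22 − 13.1) × 4 = 90.8 kips.
Remaining web compression depth: a_w = (T − C_f)/(0.85 f'_c b_w) = (283.2 − 90.8)/(0.85 × 3 × 13.1) = 5.760 in.
M_n = C_f(d − h_f/2) + (T − C_f)(d − a_w/2) = 90.8 × (30.6 − 2) + 192.4 × (30.6 − 2.88) = 2596.9 + 5333.3 = 7930.2 kip·in.
M_n = 7930.2/12 = 660.85 kip·ft.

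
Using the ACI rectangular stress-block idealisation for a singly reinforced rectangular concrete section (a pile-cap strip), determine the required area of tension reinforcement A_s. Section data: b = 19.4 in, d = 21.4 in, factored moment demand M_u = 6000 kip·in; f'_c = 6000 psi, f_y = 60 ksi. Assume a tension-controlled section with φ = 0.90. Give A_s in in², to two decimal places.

M_n = M_u/φ = 6000/0.90 = 6666.67 kip·in.
From M_n = 0.85 f'_c a b (d − a/2):
a = d − √(d² − 2M_n/(0.85 f'_c b)) = 21.4 − √(21.4² − 2 × 6666.67/(0.85 × 6 × 19.4)) = 3.422 in.
A_s = 0.85 f'_c a b / f_y = 0.85 × 6 × 3.422 × 19.4 / 60 = 5.643 in².

A_s ≈ 5.64 in²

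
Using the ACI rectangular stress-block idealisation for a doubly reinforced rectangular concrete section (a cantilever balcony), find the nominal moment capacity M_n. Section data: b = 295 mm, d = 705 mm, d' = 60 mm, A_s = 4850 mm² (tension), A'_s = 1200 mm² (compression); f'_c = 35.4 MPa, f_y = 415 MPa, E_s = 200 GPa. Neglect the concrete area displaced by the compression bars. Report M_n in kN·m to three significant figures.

Assume both tension and compression steel yield.
Net tension couple steel: A_s − A'_s = 3650 mm².
a = (A_s − A'_s) f_y / (0.85 f'_c b) = 1514750/(0.85 × 35.4 × 295) = 170.65 mm.
c = a/β₁ = 170.65/0.797 = 214.12 mm; ε'_s = 0.003(c − d')/c = 0.0022 ≥ f_y/E_s = 0.0021, so compression steel does yield.
M_n = (A_s − A'_s) f_y (d − a/2) + A'_s f_y (d − d') = [1514750 × (705 − 85.325) + 498000 × (705 − 60)] × 10⁻⁶ = 938.65 + 321.21 = 1259.86 kN·m.

M_n ≈ 1260 kN·m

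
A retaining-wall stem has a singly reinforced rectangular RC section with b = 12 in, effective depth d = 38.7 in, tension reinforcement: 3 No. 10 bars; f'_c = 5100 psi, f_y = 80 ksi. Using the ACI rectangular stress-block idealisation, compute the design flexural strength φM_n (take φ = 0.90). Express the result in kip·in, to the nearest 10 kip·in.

A_s = 3 × 1.27 = 3.81 in².
T = A_s f_y = 3.81 × 80 = 304.8 kips.
a = T/(0.85 f'_c b) = 304.8/(0.85 × 5.1 × 12) = 5.859 in.
M_n = T(d − a/2) = 304.8 × (38.7 − 2.9295) = 10902.8 kip·in.
φM_n = 0.90 × 10902.8 = 9812.5 kip·in.

φM_n ≈ 9810 kip·in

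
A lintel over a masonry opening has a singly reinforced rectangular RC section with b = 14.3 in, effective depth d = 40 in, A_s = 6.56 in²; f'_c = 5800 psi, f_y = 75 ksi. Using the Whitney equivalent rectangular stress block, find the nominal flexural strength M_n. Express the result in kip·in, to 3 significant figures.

M_n ≈ 18000 kip·in

T = A_s f_y = 6.56 × 75 = 492 kips.
a = T/(0.85 f'_c b) = 492/(0.85 × 5.8 × 14.3) = 6.979 in.
M_n = T(d − a/2) = 492 × (40 − 3.4895) = 17963.2 kip·in.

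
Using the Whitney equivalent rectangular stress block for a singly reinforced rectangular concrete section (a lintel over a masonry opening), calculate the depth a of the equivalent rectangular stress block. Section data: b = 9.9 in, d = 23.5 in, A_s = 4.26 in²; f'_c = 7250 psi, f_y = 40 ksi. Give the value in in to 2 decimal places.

T = A_s f_y = 4.26 × 40 = 170.4 kips.
a = T/(0.85 f'_c b) = 170.4/(0.85 × 7.25 × 9.9) = 2.79 in.

a ≈ 2.79 in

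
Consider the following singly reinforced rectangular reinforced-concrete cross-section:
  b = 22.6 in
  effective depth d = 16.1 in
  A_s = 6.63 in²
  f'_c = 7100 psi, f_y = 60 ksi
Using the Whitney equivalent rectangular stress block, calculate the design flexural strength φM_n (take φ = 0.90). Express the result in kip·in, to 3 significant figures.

T = A_s f_y = 6.63 × 60 = 397.8 kips.
a = T/(0.85 f'_c b) = 397.8/(0.85 × 7.1 × 22.6) = 2.917 in.
M_n = T(d − a/2) = 397.8 × (16.1 − 1.4585) = 5824.4 kip·in.
φM_n = 0.90 × 5824.4 = 5242.0 kip·in.

φM_n ≈ 5240 kip·in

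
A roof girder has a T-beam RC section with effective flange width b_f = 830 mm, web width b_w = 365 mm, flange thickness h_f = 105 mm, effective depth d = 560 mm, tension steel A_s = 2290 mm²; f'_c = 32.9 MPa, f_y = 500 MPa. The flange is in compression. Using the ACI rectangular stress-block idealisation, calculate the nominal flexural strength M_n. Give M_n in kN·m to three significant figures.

M_n ≈ 613 kN·m

Tension: T = A_s f_y = 2290 × 500 = 1145000 N.
Try a within the flange: a = T/(0.85 f'_c b_f) = 1145000/(0.85 × 32.9 × 830) = 49.33 mm.
Since a = 49.33 ≤ h_f = 105 mm, the stress block lies entirely in the flange; analyse as a rectangular beam of width b_f.
M_n = T(d − a/2) = 1145000 × (560 − 24.665) = 612.96 × 10⁶ N·mm.
M_n = 612.96 kN·m.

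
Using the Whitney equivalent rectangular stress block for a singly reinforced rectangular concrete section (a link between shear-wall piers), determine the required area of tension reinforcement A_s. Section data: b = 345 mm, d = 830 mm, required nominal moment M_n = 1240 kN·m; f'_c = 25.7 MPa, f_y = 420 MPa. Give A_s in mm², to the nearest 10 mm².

A_s ≈ 4130 mm²

With M_n = 0.85 f'_c a b (d − a/2), solve the quadratic for a:
a = d − √(d² − 2M_n/(0.85 f'_c b)) = 830 − √(830² − 2 × 1240×10⁶/(0.85 × 25.7 × 345)) = 230.14 mm.
A_s = 0.85 f'_c a b / f_y = 0.85 × 25.7 × 230.14 × 345 / 420 = 4129.7 mm².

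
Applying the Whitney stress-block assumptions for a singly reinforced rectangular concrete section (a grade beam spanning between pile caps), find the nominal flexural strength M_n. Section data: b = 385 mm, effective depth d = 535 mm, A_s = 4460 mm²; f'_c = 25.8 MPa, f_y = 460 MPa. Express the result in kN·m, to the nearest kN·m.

T = A_s f_y = 4460 × 460 = 2051600 N = 2051.6 kN.
From C = T: a = T/(0.85 f'_c b) = 2051600/(0.85 × 25.8 × 385) = 242.99 mm.
M_n = T(d − a/2) = 2051.6 kN × (535 − 121.495) mm = 848.35 kN·m.

M_n ≈ 848 kN·m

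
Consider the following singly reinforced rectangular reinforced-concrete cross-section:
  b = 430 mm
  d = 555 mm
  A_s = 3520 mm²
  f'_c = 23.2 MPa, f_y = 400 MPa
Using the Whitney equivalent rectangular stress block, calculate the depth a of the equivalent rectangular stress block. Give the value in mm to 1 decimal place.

a ≈ 166.0 mm

T = A_s f_y = 3520 × 400 = 1408000 N = 1408 kN.
Setting C = 0.85 f'_c a b equal to T: a = 1408000/(0.85 × 23.2 × 430) = 166.0 mm.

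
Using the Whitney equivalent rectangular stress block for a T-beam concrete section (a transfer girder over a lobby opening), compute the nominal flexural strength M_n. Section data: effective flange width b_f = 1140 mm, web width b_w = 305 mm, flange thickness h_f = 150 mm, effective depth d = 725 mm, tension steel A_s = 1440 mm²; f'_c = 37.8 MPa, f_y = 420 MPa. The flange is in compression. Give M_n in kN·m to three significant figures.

M_n ≈ 433 kN·m

Tension: T = A_s f_y = 1440 × 420 = 604800 N.
Try a within the flange: a = T/(0.85 f'_c b_f) = 604800/(0.85 × 37.8 × 1140) = 16.51 mm.
Since a = 16.51 ≤ h_f = 150 mm, the stress block lies entirely in the flange; analyse as a rectangular beam of width b_f.
M_n = T(d − a/2) = 604800 × (725 − 8.255) = 433.49 × 10⁶ N·mm.
M_n = 433.49 kN·m.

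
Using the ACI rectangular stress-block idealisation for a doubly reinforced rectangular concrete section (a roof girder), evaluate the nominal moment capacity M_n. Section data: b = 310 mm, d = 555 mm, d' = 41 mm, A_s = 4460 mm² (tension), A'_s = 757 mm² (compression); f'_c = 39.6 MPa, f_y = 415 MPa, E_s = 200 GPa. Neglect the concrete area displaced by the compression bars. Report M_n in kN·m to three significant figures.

Assume both tension and compression steel yield.
Net tension couple steel: A_s − A'_s = 3703 mm².
a = (A_s − A'_s) f_y / (0.85 f'_c b) = 1536745/(0.85 × 39.6 × 310) = 147.27 mm.
c = a/β₁ = 147.27/0.767 = 192.01 mm; ε'_s = 0.003(c − d')/c = 0.0024 ≥ f_y/E_s = 0.0021, so compression steel does yield.
M_n = (A_s − A'_s) f_y (d − a/2) + A'_s f_y (d − d') = [1536745 × (555 − 73.635) + 314155 × (555 − 41)] × 10⁻⁶ = 739.74 + 161.48 = 901.22 kN·m.

M_n ≈ 901 kN·m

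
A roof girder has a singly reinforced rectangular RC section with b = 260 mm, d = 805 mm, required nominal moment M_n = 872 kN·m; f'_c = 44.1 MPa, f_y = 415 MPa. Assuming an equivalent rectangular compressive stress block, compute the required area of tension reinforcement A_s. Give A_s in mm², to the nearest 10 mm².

With M_n = 0.85 f'_c a b (d − a/2), solve the quadratic for a:
a = d − √(d² − 2M_n/(0.85 f'_c b)) = 805 − √(805² − 2 × 872×10⁶/(0.85 × 44.1 × 260)) = 120.10 mm.
A_s = 0.85 f'_c a b / f_y = 0.85 × 44.1 × 120.10 × 260 / 415 = 2820.5 mm².

A_s ≈ 2820 mm²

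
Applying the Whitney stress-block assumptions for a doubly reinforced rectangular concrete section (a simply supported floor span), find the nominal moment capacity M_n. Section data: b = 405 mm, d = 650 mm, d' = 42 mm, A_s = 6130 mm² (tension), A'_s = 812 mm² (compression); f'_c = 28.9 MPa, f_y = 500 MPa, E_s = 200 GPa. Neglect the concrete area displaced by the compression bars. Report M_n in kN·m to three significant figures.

Assume both tension and compression steel yield.
Net tension couple steel: A_s − A'_s = 5318 mm².
a = (A_s − A'_s) f_y / (0.85 f'_c b) = 2659000/(0.85 × 28.9 × 405) = 267.27 mm.
c = a/β₁ = 267.27/0.844 = 316.67 mm; ε'_s = 0.003(c − d')/c = 0.0026 ≥ f_y/E_s = 0.0025, so compression steel does yield.
M_n = (A_s − A'_s) f_y (d − a/2) + A'_s f_y (d − d') = [2659000 × (650 − 133.635) + 406000 × (650 − 42)] × 10⁻⁶ = 1373.01 + 246.85 = 1619.86 kN·m.

M_n ≈ 1620 kN·m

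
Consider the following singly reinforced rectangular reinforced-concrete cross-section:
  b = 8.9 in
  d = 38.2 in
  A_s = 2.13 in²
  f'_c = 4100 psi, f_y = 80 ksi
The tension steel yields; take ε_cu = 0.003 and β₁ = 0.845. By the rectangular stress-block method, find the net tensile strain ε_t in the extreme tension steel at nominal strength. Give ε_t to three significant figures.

a = A_s f_y/(0.85 f'_c b) = 5.494 in.
β₁ = 0.845, so c = a/β₁ = 5.494/0.845 = 6.502 in.
From the linear strain diagram with ε_cu = 0.003: ε_t = 0.003 (d − c)/c = 0.003 × (38.2 − 6.502)/6.502 = 0.0146.
Since ε_t ≥ 0.005, the section is tension-controlled.

ε_t ≈ 0.0146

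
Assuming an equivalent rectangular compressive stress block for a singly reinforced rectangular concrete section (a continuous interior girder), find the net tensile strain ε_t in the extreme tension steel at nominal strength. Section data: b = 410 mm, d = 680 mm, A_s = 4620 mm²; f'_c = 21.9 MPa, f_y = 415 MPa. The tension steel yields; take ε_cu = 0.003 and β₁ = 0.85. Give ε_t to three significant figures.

a = A_s f_y/(0.85 f'_c b) = 251.21 mm.
β₁ = 0.85, so c = a/β₁ = 251.21/0.85 = 295.54 mm.
From the linear strain diagram with ε_cu = 0.003: ε_t = 0.003 (d − c)/c = 0.003 × (680 − 295.54)/295.54 = 0.00390.
ε_t < 0.004 — the section is over-reinforced for flexure under ACI limits.

ε_t ≈ 0.00390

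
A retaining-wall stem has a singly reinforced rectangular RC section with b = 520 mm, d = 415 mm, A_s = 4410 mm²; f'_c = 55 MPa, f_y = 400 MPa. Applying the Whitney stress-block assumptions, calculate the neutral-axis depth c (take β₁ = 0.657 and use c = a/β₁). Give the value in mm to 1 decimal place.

T = A_s f_y = 4410 × 400 = 1764000 N = 1764 kN.
Setting C = 0.85 f'_c a b equal to T: a = 1764000/(0.85 × 55 × 520) = 72.563 mm.
With β₁ = 0.657, c = a/β₁ = 72.563/0.657 = 110.4 mm.

c ≈ 110.4 mm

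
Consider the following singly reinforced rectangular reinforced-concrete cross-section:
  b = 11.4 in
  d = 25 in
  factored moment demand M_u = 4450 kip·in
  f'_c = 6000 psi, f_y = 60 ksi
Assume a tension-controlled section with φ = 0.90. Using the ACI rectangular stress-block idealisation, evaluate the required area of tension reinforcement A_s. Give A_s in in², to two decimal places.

M_n = M_u/φ = 4450/0.90 = 4944.44 kip·in.
From M_n = 0.85 f'_c a b (d − a/2):
a = d − √(d² − 2M_n/(0.85 f'_c b)) = 25 − √(25² − 2 × 4944.44/(0.85 × 6 × 11.4)) = 3.671 in.
A_s = 0.85 f'_c a b / f_y = 0.85 × 6 × 3.671 × 11.4 / 60 = 3.557 in².

A_s ≈ 3.56 in²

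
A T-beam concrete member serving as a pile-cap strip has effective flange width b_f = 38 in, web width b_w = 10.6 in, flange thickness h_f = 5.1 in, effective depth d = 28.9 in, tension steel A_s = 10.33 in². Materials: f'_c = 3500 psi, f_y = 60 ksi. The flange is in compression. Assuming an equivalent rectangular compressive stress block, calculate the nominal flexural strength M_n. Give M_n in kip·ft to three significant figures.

M_n ≈ 1350 kip·ft

Tension: T = A_s f_y = 10.33 × 60 = 619.8 kips.
Try a within the flange: a = T/(0.85 f'_c b_f) = 619.8/(0.85 × 3.5 × 38) = 5.483 in.
a = 5.483 > h_f = 5.1 in: the block extends into the web. Split into flange-overhang and web parts.
C_f = 0.85 f'_c (b_f − b_w) h_f = 0.85 × 3.5 × (38 − 10.6) × 5.1 = 415.7 kips.
Remaining web compression depth: a_w = (T − C_f)/(0.85 f'_c b_w) = (619.8 − 415.7)/(0.85 × 3.5 × 10.6) = 6.472 in.
M_n = C_f(d − h_f/2) + (T − C_f)(d − a_w/2) = 415.7 × (28.9 − 2.55) + 204.1 × (28.9 − 3.236) = 10953.7 + 5238.0 = 16191.7 kip·in.
M_n = 16191.7/12 = 1349.31 kip·ft.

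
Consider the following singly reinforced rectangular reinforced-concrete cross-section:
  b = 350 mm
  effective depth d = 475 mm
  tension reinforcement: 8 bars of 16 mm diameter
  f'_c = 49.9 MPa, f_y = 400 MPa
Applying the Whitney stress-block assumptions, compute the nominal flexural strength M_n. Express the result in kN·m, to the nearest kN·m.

M_n ≈ 292 kN·m

A_s = 8 × 201 = 1608 mm².
T = A_s f_y = 1608 × 400 = 643200 N = 643.2 kN.
From C = T: a = T/(0.85 f'_c b) = 643200/(0.85 × 49.9 × 350) = 43.33 mm.
M_n = T(d − a/2) = 643.2 kN × (475 − 21.665) mm = 291.59 kN·m.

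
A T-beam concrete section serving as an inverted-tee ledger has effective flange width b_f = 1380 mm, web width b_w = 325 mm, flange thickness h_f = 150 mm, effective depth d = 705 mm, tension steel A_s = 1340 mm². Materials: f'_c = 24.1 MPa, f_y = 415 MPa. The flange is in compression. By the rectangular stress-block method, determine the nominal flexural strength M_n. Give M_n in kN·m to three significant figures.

M_n ≈ 387 kN·m

Tension: T = A_s f_y = 1340 × 415 = 556100 N.
Try a within the flange: a = T/(0.85 f'_c b_f) = 556100/(0.85 × 24.1 × 1380) = 19.67 mm.
Since a = 19.67 ≤ h_f = 150 mm, the stress block lies entirely in the flange; analyse as a rectangular beam of width b_f.
M_n = T(d − a/2) = 556100 × (705 − 9.835) = 386.58 × 10⁶ N·mm.
M_n = 386.58 kN·m.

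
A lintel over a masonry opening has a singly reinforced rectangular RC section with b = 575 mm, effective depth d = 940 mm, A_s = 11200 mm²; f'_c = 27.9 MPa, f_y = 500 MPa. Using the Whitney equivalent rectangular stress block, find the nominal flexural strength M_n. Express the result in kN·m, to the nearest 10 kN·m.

M_n ≈ 4110 kN·m

T = A_s f_y = 11200 × 500 = 5600000 N = 5600 kN.
From C = T: a = T/(0.85 f'_c b) = 5600000/(0.85 × 27.9 × 575) = 410.67 mm.
M_n = T(d − a/2) = 5600 kN × (940 − 205.335) mm = 4114.12 kN·m.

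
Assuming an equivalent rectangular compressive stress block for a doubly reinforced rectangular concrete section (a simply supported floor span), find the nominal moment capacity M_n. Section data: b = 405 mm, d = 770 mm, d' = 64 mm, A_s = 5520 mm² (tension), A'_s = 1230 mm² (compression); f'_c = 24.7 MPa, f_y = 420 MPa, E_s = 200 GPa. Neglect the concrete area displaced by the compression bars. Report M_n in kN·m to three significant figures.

M_n ≈ 1560 kN·m

Assume both tension and compression steel yield.
Net tension couple steel: A_s − A'_s = 4290 mm².
a = (A_s − A'_s) f_y / (0.85 f'_c b) = 1801800/(0.85 × 24.7 × 405) = 211.90 mm.
c = a/β₁ = 211.90/0.85 = 249.29 mm; ε'_s = 0.003(c − d')/c = 0.0022 ≥ f_y/E_s = 0.0021, so compression steel does yield.
M_n = (A_s − A'_s) f_y (d − a/2) + A'_s f_y (d − d') = [1801800 × (770 − 105.95) + 516600 × (770 − 64)] × 10⁻⁶ = 1196.49 + 364.72 = 1561.21 kN·m.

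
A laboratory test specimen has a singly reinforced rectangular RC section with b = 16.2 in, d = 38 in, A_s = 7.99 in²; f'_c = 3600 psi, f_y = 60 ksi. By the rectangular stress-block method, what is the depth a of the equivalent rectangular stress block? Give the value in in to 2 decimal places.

a ≈ 9.67 in

T = A_s f_y = 7.99 × 60 = 479.4 kips.
a = T/(0.85 f'_c b) = 479.4/(0.85 × 3.6 × 16.2) = 9.67 in.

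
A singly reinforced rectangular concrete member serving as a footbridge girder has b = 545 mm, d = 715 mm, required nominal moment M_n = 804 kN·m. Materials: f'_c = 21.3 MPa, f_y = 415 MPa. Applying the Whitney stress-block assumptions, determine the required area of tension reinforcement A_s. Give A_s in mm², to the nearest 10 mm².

A_s ≈ 2970 mm²

With M_n = 0.85 f'_c a b (d − a/2), solve the quadratic for a:
a = d − √(d² − 2M_n/(0.85 f'_c b)) = 715 − √(715² − 2 × 804×10⁶/(0.85 × 21.3 × 545)) = 124.86 mm.
A_s = 0.85 f'_c a b / f_y = 0.85 × 21.3 × 124.86 × 545 / 415 = 2968.7 mm².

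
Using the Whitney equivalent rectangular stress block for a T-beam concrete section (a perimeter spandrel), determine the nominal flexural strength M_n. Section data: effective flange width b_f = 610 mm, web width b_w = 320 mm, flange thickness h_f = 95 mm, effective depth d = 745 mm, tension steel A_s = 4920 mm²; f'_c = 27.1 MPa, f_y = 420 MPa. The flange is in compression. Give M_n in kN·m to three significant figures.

Tension: T = A_s f_y = 4920 × 420 = 2066400 N.
Try a within the flange: a = T/(0.85 f'_c b_f) = 2066400/(0.85 × 27.1 × 610) = 147.06 mm.
a = 147.06 > h_f = 95 mm: the block extends into the web. Split into flange-overhang and web parts.
C_f = 0.85 f'_c (b_f − b_w) h_f = 0.85 × 27.1 × (610 − 320) × 95 = 634614 N.
Remaining web compression depth: a_w = (T − C_f)/(0.85 f'_c b_w) = (2066400 − 634614)/(0.85 × 27.1 × 320) = 194.24 mm.
M_n = C_f(d − h_f/2) + (T − C_f)(d − a_w/2) = 634614 × (745 − 47.5) + 1431786 × (745 − 97.12) = 442.64 + 927.63 = 1370.27 × 10⁶ N·mm.
M_n = 1370.27 kN·m.

M_n ≈ 1370 kN·m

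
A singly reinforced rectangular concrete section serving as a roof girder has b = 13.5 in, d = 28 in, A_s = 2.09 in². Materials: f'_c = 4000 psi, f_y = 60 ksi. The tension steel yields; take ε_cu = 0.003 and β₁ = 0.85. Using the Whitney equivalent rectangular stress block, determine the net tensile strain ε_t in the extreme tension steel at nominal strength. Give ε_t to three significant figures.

a = A_s f_y/(0.85 f'_c b) = 2.732 in.
β₁ = 0.85, so c = a/β₁ = 2.732/0.85 = 3.214 in.
From the linear strain diagram with ε_cu = 0.003: ε_t = 0.003 (d − c)/c = 0.003 × (28 − 3.214)/3.214 = 0.0231.
Since ε_t ≥ 0.005, the section is tension-controlled.

ε_t ≈ 0.0231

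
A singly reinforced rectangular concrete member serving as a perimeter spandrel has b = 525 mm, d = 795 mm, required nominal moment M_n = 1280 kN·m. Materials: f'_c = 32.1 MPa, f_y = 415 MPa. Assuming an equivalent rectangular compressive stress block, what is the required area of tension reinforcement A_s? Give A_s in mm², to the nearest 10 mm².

A_s ≈ 4200 mm²

With M_n = 0.85 f'_c a b (d − a/2), solve the quadratic for a:
a = d − √(d² − 2M_n/(0.85 f'_c b)) = 795 − √(795² − 2 × 1280×10⁶/(0.85 × 32.1 × 525)) = 121.72 mm.
A_s = 0.85 f'_c a b / f_y = 0.85 × 32.1 × 121.72 × 525 / 415 = 4201.4 mm².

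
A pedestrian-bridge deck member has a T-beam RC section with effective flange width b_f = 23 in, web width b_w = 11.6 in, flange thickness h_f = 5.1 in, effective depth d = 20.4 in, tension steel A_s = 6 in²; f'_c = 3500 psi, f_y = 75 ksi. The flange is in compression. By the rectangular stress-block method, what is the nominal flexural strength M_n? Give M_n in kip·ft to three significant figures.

Tension: T = A_s f_y = 6 × 75 = 450 kips.
Try a within the flange: a = T/(0.85 f'_c b_f) = 450/(0.85 × 3.5 × 23) = 6.577 in.
a = 6.577 > h_f = 5.1 in: the block extends into the web. Split into flange-overhang and web parts.
C_f = 0.85 f'_c (b_f − b_w) h_f = 0.85 × 3.5 × (23 − 11.6) × 5.1 = 173.0 kips.
Remaining web compression depth: a_w = (T − C_f)/(0.85 f'_c b_w) = (450 − 173.0)/(0.85 × 3.5 × 11.6) = 8.027 in.
M_n = C_f(d − h_f/2) + (T − C_f)(d − a_w/2) = 173.0 × (20.4 − 2.55) + 277 × (20.4 − 4.0135) = 3088.1 + 4539.1 = 7627.2 kip·in.
M_n = 7627.2/12 = 635.60 kip·ft.

M_n ≈ 636 kip·ft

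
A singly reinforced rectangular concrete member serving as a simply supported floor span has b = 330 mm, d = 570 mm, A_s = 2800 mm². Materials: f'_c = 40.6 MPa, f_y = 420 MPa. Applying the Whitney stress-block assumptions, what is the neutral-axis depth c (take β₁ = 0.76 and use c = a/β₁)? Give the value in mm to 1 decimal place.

c ≈ 135.9 mm

T = A_s f_y = 2800 × 420 = 1176000 N = 1176 kN.
Setting C = 0.85 f'_c a b equal to T: a = 1176000/(0.85 × 40.6 × 330) = 103.264 mm.
With β₁ = 0.76, c = a/β₁ = 103.264/0.76 = 135.9 mm.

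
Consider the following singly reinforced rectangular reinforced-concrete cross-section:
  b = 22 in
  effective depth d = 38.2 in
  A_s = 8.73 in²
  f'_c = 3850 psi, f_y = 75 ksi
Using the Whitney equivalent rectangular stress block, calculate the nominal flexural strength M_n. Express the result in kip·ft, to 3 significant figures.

M_n ≈ 1840 kip·ft

T = A_s f_y = 8.73 × 75 = 654.75 kips.
a = T/(0.85 f'_c b) = 654.75/(0.85 × 3.85 × 22) = 9.094 in.
M_n = T(d − a/2) = 654.75 × (38.2 − 4.547) = 22034.3 kip·in = 22034.3/12 = 1836.19 kip·ft.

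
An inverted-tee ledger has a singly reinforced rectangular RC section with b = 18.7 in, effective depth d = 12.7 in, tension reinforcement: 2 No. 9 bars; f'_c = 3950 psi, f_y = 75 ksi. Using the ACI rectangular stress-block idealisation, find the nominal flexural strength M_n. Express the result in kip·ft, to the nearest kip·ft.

A_s = 2 × 1 = 2 in².
T = A_s f_y = 2 × 75 = 150 kips.
a = T/(0.85 f'_c b) = 150/(0.85 × 3.95 × 18.7) = 2.389 in.
M_n = T(d − a/2) = 150 × (12.7 − 1.1945) = 1725.8 kip·in = 1725.8/12 = 143.82 kip·ft.

M_n ≈ 144 kip·ft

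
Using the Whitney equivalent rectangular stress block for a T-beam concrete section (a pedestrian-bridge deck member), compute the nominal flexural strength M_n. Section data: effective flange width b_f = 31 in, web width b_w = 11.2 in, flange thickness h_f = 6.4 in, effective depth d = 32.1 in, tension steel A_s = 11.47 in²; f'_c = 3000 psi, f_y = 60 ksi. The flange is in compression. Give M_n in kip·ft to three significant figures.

Tension: T = A_s f_y = 11.47 × 60 = 688.2 kips.
Try a within the flange: a = T/(0.85 f'_c b_f) = 688.2/(0.85 × 3 × 31) = 8.706 in.
a = 8.706 > h_f = 6.4 in: the block extends into the web. Split into flange-overhang and web parts.
C_f = 0.85 f'_c (b_f − b_w) h_f = 0.85 × 3 × (31 − 11.2) × 6.4 = 323.1 kips.
Remaining web compression depth: a_w = (T − C_f)/(0.85 f'_c b_w) = (688.2 − 323.1)/(0.85 × 3 × 11.2) = 12.784 in.
M_n = C_f(d − h_f/2) + (T − C_f)(d − a_w/2) = 323.1 × (32.1 − 3.2) + 365.1 × (32.1 − 6.392) = 9337.6 + 9386.0 = 18723.6 kip·in.
M_n = 18723.6/12 = 1560.30 kip·ft.

M_n ≈ 1560 kip·ft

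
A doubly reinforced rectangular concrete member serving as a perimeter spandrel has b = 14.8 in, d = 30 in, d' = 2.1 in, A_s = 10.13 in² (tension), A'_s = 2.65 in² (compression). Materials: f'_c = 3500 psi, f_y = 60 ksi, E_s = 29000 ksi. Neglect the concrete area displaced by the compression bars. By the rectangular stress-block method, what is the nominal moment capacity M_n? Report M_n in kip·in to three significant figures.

M_n ≈ 15600 kip·in

Assume both steels yield.
a = (A_s − A'_s) f_y/(0.85 f'_c b) = (10.13 − 2.65) × 60/(0.85 × 3.5 × 14.8) = 10.193 in.
c = a/β₁ = 10.193/0.85 = 11.992 in; ε'_s = 0.003(c − d')/c = 0.0025 ≥ ε_y = 0.0021, so the compression steel yields.
M_n = (A_s − A'_s) f_y (d − a/2) + A'_s f_y (d − d') = 448.8 × (30 − 5.0965) + 159 × (30 − 2.1) = 11176.7 + 4436.1 = 15612.8 kip·in.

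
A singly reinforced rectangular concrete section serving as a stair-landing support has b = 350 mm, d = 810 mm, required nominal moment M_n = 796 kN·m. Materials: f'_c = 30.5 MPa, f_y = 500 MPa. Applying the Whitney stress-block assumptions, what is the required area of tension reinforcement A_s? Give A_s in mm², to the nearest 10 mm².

With M_n = 0.85 f'_c a b (d − a/2), solve the quadratic for a:
a = d − √(d² − 2M_n/(0.85 f'_c b)) = 810 − √(810² − 2 × 796×10⁶/(0.85 × 30.5 × 350)) = 116.71 mm.
A_s = 0.85 f'_c a b / f_y = 0.85 × 30.5 × 116.71 × 350 / 500 = 2118.0 mm².

A_s ≈ 2120 mm²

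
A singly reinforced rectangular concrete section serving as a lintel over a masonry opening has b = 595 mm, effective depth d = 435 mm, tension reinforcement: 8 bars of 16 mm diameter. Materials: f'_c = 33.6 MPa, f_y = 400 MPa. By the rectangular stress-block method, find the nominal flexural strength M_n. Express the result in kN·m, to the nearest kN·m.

M_n ≈ 268 kN·m

A_s = 8 × 201 = 1608 mm².
T = A_s f_y = 1608 × 400 = 643200 N = 643.2 kN.
From C = T: a = T/(0.85 f'_c b) = 643200/(0.85 × 33.6 × 595) = 37.85 mm.
M_n = T(d − a/2) = 643.2 kN × (435 − 18.925) mm = 267.62 kN·m.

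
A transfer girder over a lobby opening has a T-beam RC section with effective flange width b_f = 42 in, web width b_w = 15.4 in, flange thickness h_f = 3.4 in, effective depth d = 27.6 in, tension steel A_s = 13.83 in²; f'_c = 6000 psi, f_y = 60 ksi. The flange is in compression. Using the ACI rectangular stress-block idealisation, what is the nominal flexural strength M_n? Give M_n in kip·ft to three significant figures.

Tension: T = A_s f_y = 13.83 × 60 = 829.8 kips.
Try a within the flange: a = T/(0.85 f'_c b_f) = 829.8/(0.85 × 6 × 42) = 3.874 in.
a = 3.874 > h_f = 3.4 in: the block extends into the web. Split into flange-overhang and web parts.
C_f = 0.85 f'_c (b_f − b_w) h_f = 0.85 × 6 × (42 − 15.4) × 3.4 = 461.2 kips.
Remaining web compression depth: a_w = (T − C_f)/(0.85 f'_c b_w) = (829.8 − 461.2)/(0.85 × 6 × 15.4) = 4.693 in.
M_n = C_f(d − h_f/2) + (T − C_f)(d − a_w/2) = 461.2 × (27.6 − 1.7) + 368.6 × (27.6 − 2.3465) = 11945.1 + 9308.4 = 21253.5 kip·in.
M_n = 21253.5/12 = 1771.13 kip·ft.

M_n ≈ 1770 kip·ft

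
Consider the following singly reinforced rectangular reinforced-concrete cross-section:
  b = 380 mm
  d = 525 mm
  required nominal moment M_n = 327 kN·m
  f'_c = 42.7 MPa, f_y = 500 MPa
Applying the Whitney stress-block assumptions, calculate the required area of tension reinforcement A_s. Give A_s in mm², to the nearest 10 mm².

With M_n = 0.85 f'_c a b (d − a/2), solve the quadratic for a:
a = d − √(d² − 2M_n/(0.85 f'_c b)) = 525 − √(525² − 2 × 327×10⁶/(0.85 × 42.7 × 380)) = 47.29 mm.
A_s = 0.85 f'_c a b / f_y = 0.85 × 42.7 × 47.29 × 380 / 500 = 1304.5 mm².

A_s ≈ 1300 mm²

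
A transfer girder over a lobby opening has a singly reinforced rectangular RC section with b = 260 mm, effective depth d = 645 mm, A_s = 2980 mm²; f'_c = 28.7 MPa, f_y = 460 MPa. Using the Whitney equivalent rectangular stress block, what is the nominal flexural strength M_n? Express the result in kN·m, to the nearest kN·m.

M_n ≈ 736 kN·m

T = A_s f_y = 2980 × 460 = 1370800 N = 1370.8 kN.
From C = T: a = T/(0.85 f'_c b) = 1370800/(0.85 × 28.7 × 260) = 216.12 mm.
M_n = T(d − a/2) = 1370.8 kN × (645 − 108.06) mm = 736.04 kN·m.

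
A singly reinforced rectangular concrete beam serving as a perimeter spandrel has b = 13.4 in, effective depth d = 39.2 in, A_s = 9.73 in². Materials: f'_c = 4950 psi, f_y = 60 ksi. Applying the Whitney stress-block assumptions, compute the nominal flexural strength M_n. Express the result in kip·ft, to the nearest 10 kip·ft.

T = A_s f_y = 9.73 × 60 = 583.8 kips.
a = T/(0.85 f'_c b) = 583.8/(0.85 × 4.95 × 13.4) = 10.355 in.
M_n = T(d − a/2) = 583.8 × (39.2 − 5.1775) = 19862.3 kip·in = 19862.3/12 = 1655.19 kip·ft.

M_n ≈ 1660 kip·ft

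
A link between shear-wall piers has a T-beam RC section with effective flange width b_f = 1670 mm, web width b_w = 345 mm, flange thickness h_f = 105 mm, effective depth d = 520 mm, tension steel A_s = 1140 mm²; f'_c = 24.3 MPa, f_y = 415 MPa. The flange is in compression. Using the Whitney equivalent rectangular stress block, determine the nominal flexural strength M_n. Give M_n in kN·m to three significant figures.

Tension: T = A_s f_y = 1140 × 415 = 473100 N.
Try a within the flange: a = T/(0.85 f'_c b_f) = 473100/(0.85 × 24.3 × 1670) = 13.72 mm.
Since a = 13.72 ≤ h_f = 105 mm, the stress block lies entirely in the flange; analyse as a rectangular beam of width b_f.
M_n = T(d − a/2) = 473100 × (520 − 6.86) = 242.77 × 10⁶ N·mm.
M_n = 242.77 kN·m.

M_n ≈ 243 kN·m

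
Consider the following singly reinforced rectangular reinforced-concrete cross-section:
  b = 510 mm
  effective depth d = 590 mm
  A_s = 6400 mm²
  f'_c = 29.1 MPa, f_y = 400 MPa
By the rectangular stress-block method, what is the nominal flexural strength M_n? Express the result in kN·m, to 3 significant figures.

M_n ≈ 1250 kN·m

T = A_s f_y = 6400 × 400 = 2560000 N = 2560 kN.
From C = T: a = T/(0.85 f'_c b) = 2560000/(0.85 × 29.1 × 510) = 202.94 mm.
M_n = T(d − a/2) = 2560 kN × (590 − 101.47) mm = 1250.64 kN·m.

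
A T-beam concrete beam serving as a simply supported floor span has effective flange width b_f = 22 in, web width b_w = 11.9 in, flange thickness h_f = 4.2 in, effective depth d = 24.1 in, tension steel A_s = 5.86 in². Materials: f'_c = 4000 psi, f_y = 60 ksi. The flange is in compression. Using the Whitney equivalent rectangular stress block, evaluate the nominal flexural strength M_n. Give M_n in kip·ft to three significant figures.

M_n ≈ 637 kip·ft

Tension: T = A_s f_y = 5.86 × 60 = 351.6 kips.
Try a within the flange: a = T/(0.85 f'_c b_f) = 351.6/(0.85 × 4 × 22) = 4.701 in.
a = 4.701 > h_f = 4.2 in: the block extends into the web. Split into flange-overhang and web parts.
C_f = 0.85 f'_c (b_f − b_w) h_f = 0.85 × 4 × (22 − 11.9) × 4.2 = 144.2 kips.
Remaining web compression depth: a_w = (T − C_f)/(0.85 f'_c b_w) = (351.6 − 144.2)/(0.85 × 4 × 11.9) = 5.126 in.
M_n = C_f(d − h_f/2) + (T − C_f)(d − a_w/2) = 144.2 × (24.1 − 2.1) + 207.4 × (24.1 − 2.563) = 3172.4 + 4466.8 = 7639.2 kip·in.
M_n = 7639.2/12 = 636.60 kip·ft.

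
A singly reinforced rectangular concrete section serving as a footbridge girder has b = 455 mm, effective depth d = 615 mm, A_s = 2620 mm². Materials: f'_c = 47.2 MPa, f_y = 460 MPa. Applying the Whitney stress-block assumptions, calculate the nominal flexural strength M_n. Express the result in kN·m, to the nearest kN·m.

M_n ≈ 701 kN·m

T = A_s f_y = 2620 × 460 = 1205200 N = 1205.2 kN.
From C = T: a = T/(0.85 f'_c b) = 1205200/(0.85 × 47.2 × 455) = 66.02 mm.
M_n = T(d − a/2) = 1205.2 kN × (615 − 33.01) mm = 701.41 kN·m.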